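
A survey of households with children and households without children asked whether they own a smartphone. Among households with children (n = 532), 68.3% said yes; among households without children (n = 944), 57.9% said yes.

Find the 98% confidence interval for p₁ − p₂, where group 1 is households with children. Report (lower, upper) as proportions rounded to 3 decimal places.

SE₁ = √(p̂₁(1−p̂₁)/n₁) = √(0.6830·0.3170/532) = 0.02017; SE₂ = √(0.5790·0.4210/944) = 0.01607.
Independent samples: SE of the difference = √(SE₁² + SE₂²) = √(0.0004068289 + 0.0002582449) = 0.02579.
z* for 98% confidence is 2.326, so the margin of error is 2.326 × 0.02579 = 0.05999.
Point estimate p̂₁ − p̂₂ = 0.6830 − 0.5790 = 0.1040.
0.1040 ± 0.05999 → (0.044, 0.164).

(0.044, 0.164)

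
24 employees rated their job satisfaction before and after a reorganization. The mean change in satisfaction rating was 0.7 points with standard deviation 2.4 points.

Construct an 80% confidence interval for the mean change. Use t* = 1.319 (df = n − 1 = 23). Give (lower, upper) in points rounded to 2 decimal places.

This is a matched-pairs design, so SE = s_d/√n = 2.4/√24 = 0.4899.
Margin = 1.319 × 0.4899 = 0.6462; the interval is 0.7 ± 0.6462 = (0.05, 1.35).

(0.05, 1.35)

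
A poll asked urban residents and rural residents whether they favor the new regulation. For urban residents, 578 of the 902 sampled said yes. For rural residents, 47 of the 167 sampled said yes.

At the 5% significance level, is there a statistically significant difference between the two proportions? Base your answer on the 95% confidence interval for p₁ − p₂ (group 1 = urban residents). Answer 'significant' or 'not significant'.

p̂₁ = 578/902 = 0.6408 and p̂₂ = 47/167 = 0.2814.
SE₁ = √(p̂₁(1−p̂₁)/n₁) = √(0.6408·0.3592/902) = 0.01597; SE₂ = √(0.2814·0.7186/167) = 0.03480.
Independent samples: SE of the difference = √(SE₁² + SE₂²) = √(0.0002550409 + 0.00121104) = 0.03829.
z* for 95% confidence is 1.960, so the margin of error is 1.960 × 0.03829 = 0.07505.
Point estimate p̂₁ − p̂₂ = 0.6408 − 0.2814 = 0.3594.
0.3594 ± 0.07505 → (0.28435, 0.43445).
The interval (0.28435, 0.43445) does not contain 0, so the difference is significant.

significant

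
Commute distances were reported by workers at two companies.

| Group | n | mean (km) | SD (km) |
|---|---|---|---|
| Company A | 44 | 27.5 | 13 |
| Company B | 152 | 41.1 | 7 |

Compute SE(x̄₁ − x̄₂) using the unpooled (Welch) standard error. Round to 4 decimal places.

2.0404

SE₁ = s₁/√n₁ = 13/√44 = 1.9598; SE₂ = 7/√152 = 0.5678.
Independent samples, unequal variances: SE_diff = √(SE₁² + SE₂²) = √(3.84081604 + 0.32239684) = 2.0404.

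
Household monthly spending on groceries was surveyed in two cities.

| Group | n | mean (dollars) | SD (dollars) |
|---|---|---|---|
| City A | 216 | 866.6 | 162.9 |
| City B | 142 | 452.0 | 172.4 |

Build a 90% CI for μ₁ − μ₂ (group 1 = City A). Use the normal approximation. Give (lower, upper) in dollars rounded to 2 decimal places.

Standard errors of each mean: 162.9/√216 = 11.0839 and 172.4/√142 = 14.4675.
SE(x̄₁ − x̄₂) = √(11.0839² + 14.4675²) = 18.2253 for independent samples with unequal variances.
With z* = 1.645, the margin is 1.645 × 18.2253 = 29.9806.
x̄₁ − x̄₂ = 866.6 − 452.0 = 414.6000; the interval is 414.6000 ± 29.9806 = (384.62, 444.58).

(384.62, 444.58)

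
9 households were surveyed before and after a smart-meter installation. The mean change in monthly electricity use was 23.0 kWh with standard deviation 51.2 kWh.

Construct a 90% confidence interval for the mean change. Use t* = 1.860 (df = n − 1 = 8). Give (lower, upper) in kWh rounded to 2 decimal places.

(-8.74, 54.74)

This is a matched-pairs design, so SE = s_d/√n = 51.2/√9 = 17.0667.
Margin = 1.860 × 17.0667 = 31.7441; the interval is 23.0 ± 31.7441 = (-8.74, 54.74).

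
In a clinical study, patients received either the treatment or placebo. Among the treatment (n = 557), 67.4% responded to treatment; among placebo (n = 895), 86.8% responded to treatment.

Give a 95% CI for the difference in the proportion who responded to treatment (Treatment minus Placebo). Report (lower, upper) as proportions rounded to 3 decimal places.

(-0.239, -0.149)

SE₁ = √(p̂₁(1−p̂₁)/n₁) = √(0.6740·0.3260/557) = 0.01986; SE₂ = √(0.8680·0.1320/895) = 0.01131.
Independent samples: SE of the difference = √(SE₁² + SE₂²) = √(0.0003944196 + 0.0001279161) = 0.02285.
z* for 95% confidence is 1.960, so the margin of error is 1.960 × 0.02285 = 0.04479.
Point estimate p̂₁ − p̂₂ = 0.6740 − 0.8680 = -0.1940.
-0.1940 ± 0.04479 → (-0.239, -0.149).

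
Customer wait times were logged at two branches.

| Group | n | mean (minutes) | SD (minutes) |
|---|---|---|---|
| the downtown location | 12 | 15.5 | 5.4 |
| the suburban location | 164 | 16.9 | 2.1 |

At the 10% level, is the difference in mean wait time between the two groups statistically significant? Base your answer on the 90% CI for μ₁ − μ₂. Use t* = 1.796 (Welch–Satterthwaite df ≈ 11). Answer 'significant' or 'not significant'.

not significant

Per-group SEs: s₁/√n₁ = 5.4/√12 = 1.5588, s₂/√n₂ = 2.1/√164 = 0.1640.
Unpooled SE of the difference: √(2.42985744 + 0.026896) = 1.5674.
Margin of error = t* · SE = 1.796 × 1.5674 = 2.8151.
x̄₁ − x̄₂ = 15.5 − 16.9 = -1.4000.
CI: -1.4000 ± 2.8151 = (-4.2151, 1.4151).
The interval (-4.2151, 1.4151) contains 0, so the difference is not significant.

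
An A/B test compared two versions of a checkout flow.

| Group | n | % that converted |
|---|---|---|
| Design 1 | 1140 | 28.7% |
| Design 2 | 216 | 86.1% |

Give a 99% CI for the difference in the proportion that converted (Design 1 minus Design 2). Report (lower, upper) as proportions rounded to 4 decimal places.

(-0.6438, -0.5042)

The two standard errors are √(0.2870×0.7130/1140) = 0.01340 and √(0.8610×0.1390/216) = 0.02354.
Because the samples are independent, SE_diff = √(0.01340² + 0.02354²) = 0.02709.
Using z* = 2.576 for 99%, ME = 2.576 × 0.02709 = 0.06978.
p̂₁ − p̂₂ = -0.5740; interval -0.5740 ± 0.06978 gives (-0.6438, -0.5042).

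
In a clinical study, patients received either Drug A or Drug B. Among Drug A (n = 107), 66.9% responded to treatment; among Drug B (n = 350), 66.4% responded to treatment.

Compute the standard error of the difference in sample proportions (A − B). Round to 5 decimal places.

0.05203

SE₁ = √(p̂₁(1−p̂₁)/n₁) = √(0.6690·0.3310/107) = 0.04549; SE₂ = √(0.6640·0.3360/350) = 0.02525.
Independent samples: SE of the difference = √(SE₁² + SE₂²) = √(0.0020693401 + 0.0006375625) = 0.05203.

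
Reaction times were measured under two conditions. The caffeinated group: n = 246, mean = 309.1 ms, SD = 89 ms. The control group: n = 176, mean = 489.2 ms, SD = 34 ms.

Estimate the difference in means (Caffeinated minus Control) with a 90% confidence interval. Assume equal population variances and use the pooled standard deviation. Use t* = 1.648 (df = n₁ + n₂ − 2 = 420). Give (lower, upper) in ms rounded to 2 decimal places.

(-191.72, -168.48)

Pooled variance s_p² = [245·89² + 175·34²] / (246+176−2) = 5102.2500, so s_p = 71.4300.
SE_diff = s_p·√(1/n₁ + 1/n₂) = 71.4300·√(1/246 + 1/176) = 7.0520.
t* = 1.648; margin = 1.648 × 7.0520 = 11.6217.
Difference = 309.1 − 489.2 = -180.1000.
-180.1000 ± 11.6217 → (-191.72, -168.48).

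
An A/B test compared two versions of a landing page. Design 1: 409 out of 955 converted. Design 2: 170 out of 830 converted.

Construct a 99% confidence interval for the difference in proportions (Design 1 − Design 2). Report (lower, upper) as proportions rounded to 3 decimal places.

(0.169, 0.278)

First, p̂₁ = 409/955 = 0.4283; p̂₂ = 170/830 = 0.2048.
The two standard errors are √(0.4283×0.5717/955) = 0.01601 and √(0.2048×0.7952/830) = 0.01401.
Because the samples are independent, SE_diff = √(0.01601² + 0.01401²) = 0.02127.
Using z* = 2.576 for 99%, ME = 2.576 × 0.02127 = 0.05479.
p̂₁ − p̂₂ = 0.2235; interval 0.2235 ± 0.05479 gives (0.169, 0.278).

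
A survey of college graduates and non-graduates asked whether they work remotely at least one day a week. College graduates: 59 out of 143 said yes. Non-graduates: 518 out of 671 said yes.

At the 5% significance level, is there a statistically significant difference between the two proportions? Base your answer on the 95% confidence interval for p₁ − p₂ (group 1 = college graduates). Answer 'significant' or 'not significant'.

Sample proportions: 59/143 = 0.4126, 518/671 = 0.7720.
Each SE is √(p̂(1−p̂)/n): √(0.4126·0.5874/143) = 0.04117 and √(0.7720·0.2280/671) = 0.01620.
SE(p̂₁ − p̂₂) = √(SE₁² + SE₂²) = √(0.0016949689 + 0.00026244) = 0.04424, since the two samples are independent.
At 95% confidence z* = 1.960; margin = 1.960 × 0.04424 = 0.08671.
The difference is 0.4126 − 0.7720 = -0.3594, so the interval is -0.3594 ± 0.08671 = (-0.44611, -0.27269).
The interval (-0.44611, -0.27269) does not contain 0, so the difference is significant.

significant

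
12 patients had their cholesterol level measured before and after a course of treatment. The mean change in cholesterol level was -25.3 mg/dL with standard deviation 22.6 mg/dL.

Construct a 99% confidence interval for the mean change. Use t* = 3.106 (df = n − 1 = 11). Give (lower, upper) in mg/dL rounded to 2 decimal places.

(-45.56, -5.04)

This is a matched-pairs design, so SE = s_d/√n = 22.6/√12 = 6.5241.
Margin = 3.106 × 6.5241 = 20.2639; the interval is -25.3 ± 20.2639 = (-45.56, -5.04).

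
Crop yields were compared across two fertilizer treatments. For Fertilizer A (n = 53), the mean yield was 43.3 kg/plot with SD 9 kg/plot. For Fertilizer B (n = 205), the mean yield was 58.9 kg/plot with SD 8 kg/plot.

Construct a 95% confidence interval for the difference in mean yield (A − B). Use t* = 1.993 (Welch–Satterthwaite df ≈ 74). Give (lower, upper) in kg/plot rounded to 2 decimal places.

Per-group SEs: s₁/√n₁ = 9/√53 = 1.2362, s₂/√n₂ = 8/√205 = 0.5587.
Unpooled SE of the difference: √(1.52819044 + 0.31214569) = 1.3566.
Margin of error = t* · SE = 1.993 × 1.3566 = 2.7037.
x̄₁ − x̄₂ = 43.3 − 58.9 = -15.6000.
CI: -15.6000 ± 2.7037 = (-18.30, -12.90).

(-18.30, -12.90)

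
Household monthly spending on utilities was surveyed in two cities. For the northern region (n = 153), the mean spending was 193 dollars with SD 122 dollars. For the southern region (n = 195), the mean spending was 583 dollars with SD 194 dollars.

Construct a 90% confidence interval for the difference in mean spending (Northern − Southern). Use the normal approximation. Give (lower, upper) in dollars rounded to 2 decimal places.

Per-group SEs: s₁/√n₁ = 122/√153 = 9.8631, s₂/√n₂ = 194/√195 = 13.8926.
Unpooled SE of the difference: √(97.28074161 + 193.00433476) = 17.0378.
Margin of error = z* · SE = 1.645 × 17.0378 = 28.0272.
x̄₁ − x̄₂ = 193 − 583 = -390.0000.
CI: -390.0000 ± 28.0272 = (-418.03, -361.97).

(-418.03, -361.97)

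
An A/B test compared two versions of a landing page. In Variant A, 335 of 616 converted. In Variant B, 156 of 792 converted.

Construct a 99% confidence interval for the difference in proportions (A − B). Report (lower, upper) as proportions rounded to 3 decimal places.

First, p̂₁ = 335/616 = 0.5438; p̂₂ = 156/792 = 0.1970.
The two standard errors are √(0.5438×0.4562/616) = 0.02007 and √(0.1970×0.8030/792) = 0.01413.
Because the samples are independent, SE_diff = √(0.02007² + 0.01413²) = 0.02455.
Using z* = 2.576 for 99%, ME = 2.576 × 0.02455 = 0.06324.
p̂₁ − p̂₂ = 0.3468; interval 0.3468 ± 0.06324 gives (0.284, 0.410).

(0.284, 0.410)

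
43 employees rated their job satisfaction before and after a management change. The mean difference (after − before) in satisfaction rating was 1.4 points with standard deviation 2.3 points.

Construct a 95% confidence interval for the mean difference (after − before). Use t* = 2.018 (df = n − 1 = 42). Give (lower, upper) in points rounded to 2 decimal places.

(0.69, 2.11)

This is a matched-pairs design, so SE = s_d/√n = 2.3/√43 = 0.3507.
Margin = 2.018 × 0.3507 = 0.7077; the interval is 1.4 ± 0.7077 = (0.69, 2.11).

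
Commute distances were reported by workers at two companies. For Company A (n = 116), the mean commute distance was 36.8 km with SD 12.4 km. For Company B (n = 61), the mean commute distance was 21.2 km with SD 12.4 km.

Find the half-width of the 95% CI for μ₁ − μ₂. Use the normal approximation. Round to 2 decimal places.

Per-group SEs: s₁/√n₁ = 12.4/√116 = 1.1513, s₂/√n₂ = 12.4/√61 = 1.5877.
Unpooled SE of the difference: √(1.32549169 + 2.52079129) = 1.9612.
Margin of error = z* · SE = 1.960 × 1.9612 = 3.8440.

3.84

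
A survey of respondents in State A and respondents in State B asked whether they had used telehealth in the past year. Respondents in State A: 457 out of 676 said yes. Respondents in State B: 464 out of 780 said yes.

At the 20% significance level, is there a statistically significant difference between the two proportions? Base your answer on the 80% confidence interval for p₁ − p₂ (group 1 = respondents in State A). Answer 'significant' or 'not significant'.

p̂₁ = 457/676 = 0.6760 and p̂₂ = 464/780 = 0.5949.
SE₁ = √(p̂₁(1−p̂₁)/n₁) = √(0.6760·0.3240/676) = 0.01800; SE₂ = √(0.5949·0.4051/780) = 0.01758.
Independent samples: SE of the difference = √(SE₁² + SE₂²) = √(0.000324 + 0.0003090564) = 0.02516.
z* for 80% confidence is 1.282, so the margin of error is 1.282 × 0.02516 = 0.03226.
Point estimate p̂₁ − p̂₂ = 0.6760 − 0.5949 = 0.0811.
0.0811 ± 0.03226 → (0.04884, 0.11336).
The interval (0.04884, 0.11336) does not contain 0, so the difference is significant.

significant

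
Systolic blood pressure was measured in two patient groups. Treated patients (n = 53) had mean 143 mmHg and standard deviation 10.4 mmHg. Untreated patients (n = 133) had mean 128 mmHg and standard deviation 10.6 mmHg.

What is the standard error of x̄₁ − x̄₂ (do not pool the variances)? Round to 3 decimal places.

Standard errors of each mean: 10.4/√53 = 1.4285 and 10.6/√133 = 0.9191.
SE(x̄₁ − x̄₂) = √(1.4285² + 0.9191²) = 1.6986 for independent samples with unequal variances.

1.699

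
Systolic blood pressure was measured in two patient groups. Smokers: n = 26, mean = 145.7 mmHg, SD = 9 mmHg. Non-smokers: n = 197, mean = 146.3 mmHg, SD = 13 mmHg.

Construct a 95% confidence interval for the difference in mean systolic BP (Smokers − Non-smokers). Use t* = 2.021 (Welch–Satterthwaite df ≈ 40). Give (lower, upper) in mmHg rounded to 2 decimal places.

SE₁ = s₁/√n₁ = 9/√26 = 1.7650; SE₂ = 13/√197 = 0.9262.
Independent samples, unequal variances: SE_diff = √(SE₁² + SE₂²) = √(3.115225 + 0.85784644) = 1.9933.
t* = 2.021, so margin of error = 2.021 × 1.9933 = 4.0285.
Difference in means = 145.7 − 146.3 = -0.6000.
-0.6000 ± 4.0285 → (-4.63, 3.43).

(-4.63, 3.43)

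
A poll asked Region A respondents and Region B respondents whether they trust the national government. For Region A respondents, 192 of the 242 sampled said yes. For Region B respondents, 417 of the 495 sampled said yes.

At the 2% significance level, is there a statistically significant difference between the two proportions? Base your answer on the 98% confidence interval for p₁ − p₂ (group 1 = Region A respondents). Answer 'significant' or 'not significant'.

not significant

Sample proportions: 192/242 = 0.7934, 417/495 = 0.8424.
Each SE is √(p̂(1−p̂)/n): √(0.7934·0.2066/242) = 0.02603 and √(0.8424·0.1576/495) = 0.01638.
SE(p̂₁ − p̂₂) = √(SE₁² + SE₂²) = √(0.0006775609 + 0.0002683044) = 0.03075, since the two samples are independent.
At 98% confidence z* = 2.326; margin = 2.326 × 0.03075 = 0.07152.
The difference is 0.7934 − 0.8424 = -0.0490, so the interval is -0.0490 ± 0.07152 = (-0.12052, 0.02252).
The interval (-0.12052, 0.02252) contains 0, so the difference is not significant.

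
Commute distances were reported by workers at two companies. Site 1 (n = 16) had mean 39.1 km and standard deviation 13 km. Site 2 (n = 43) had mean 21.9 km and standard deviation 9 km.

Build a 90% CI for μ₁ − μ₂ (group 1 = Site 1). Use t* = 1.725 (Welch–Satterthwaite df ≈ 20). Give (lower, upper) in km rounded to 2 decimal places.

(11.11, 23.29)

SE₁ = s₁/√n₁ = 13/√16 = 3.2500; SE₂ = 9/√43 = 1.3725.
Independent samples, unequal variances: SE_diff = √(SE₁² + SE₂²) = √(10.5625 + 1.88375625) = 3.5279.
t* = 1.725, so margin of error = 1.725 × 3.5279 = 6.0856.
Difference in means = 39.1 − 21.9 = 17.2000.
17.2000 ± 6.0856 → (11.11, 23.29).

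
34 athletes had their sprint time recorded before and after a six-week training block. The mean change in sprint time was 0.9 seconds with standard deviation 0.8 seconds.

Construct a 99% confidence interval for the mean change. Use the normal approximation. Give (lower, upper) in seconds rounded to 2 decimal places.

Paired design: SE = s_d/√n = 0.8/√34 = 0.1372.
z* = 2.576; margin of error = 2.576 × 0.1372 = 0.3534.
0.9 ± 0.3534 → (0.55, 1.25).

(0.55, 1.25)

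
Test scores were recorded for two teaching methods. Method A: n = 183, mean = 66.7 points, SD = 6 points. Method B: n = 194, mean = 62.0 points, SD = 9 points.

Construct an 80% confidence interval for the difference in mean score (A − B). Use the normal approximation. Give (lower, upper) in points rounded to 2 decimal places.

SE₁ = s₁/√n₁ = 6/√183 = 0.4435; SE₂ = 9/√194 = 0.6462.
Independent samples, unequal variances: SE_diff = √(SE₁² + SE₂²) = √(0.19669225 + 0.41757444) = 0.7838.
z* = 1.282, so margin of error = 1.282 × 0.7838 = 1.0048.
Difference in means = 66.7 − 62.0 = 4.7000.
4.7000 ± 1.0048 → (3.70, 5.70).

(3.70, 5.70)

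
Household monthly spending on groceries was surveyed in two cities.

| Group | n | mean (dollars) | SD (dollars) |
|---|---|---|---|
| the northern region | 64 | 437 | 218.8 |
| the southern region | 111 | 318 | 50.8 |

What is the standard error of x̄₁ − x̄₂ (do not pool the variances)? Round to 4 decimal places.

Standard errors of each mean: 218.8/√64 = 27.3500 and 50.8/√111 = 4.8217.
SE(x̄₁ − x̄₂) = √(27.3500² + 4.8217²) = 27.7718 for independent samples with unequal variances.

27.7718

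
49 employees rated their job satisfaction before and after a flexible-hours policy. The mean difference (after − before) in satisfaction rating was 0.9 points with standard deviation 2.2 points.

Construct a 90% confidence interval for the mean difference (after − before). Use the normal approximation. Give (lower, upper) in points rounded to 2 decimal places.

(0.38, 1.42)

This is a matched-pairs design, so SE = s_d/√n = 2.2/√49 = 0.3143.
Margin = 1.645 × 0.3143 = 0.5170; the interval is 0.9 ± 0.5170 = (0.38, 1.42).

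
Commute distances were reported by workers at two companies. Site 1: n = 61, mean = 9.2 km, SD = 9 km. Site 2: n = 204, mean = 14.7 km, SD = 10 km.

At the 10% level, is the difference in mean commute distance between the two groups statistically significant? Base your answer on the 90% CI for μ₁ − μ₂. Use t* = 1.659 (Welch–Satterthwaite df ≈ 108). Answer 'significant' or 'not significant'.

SE₁ = s₁/√n₁ = 9/√61 = 1.1523; SE₂ = 10/√204 = 0.7001.
Independent samples, unequal variances: SE_diff = √(SE₁² + SE₂²) = √(1.32779529 + 0.49014001) = 1.3483.
t* = 1.659, so margin of error = 1.659 × 1.3483 = 2.2368.
Difference in means = 9.2 − 14.7 = -5.5000.
-5.5000 ± 2.2368 → (-7.7368, -3.2632).
The interval (-7.7368, -3.2632) does not contain 0, so the difference is significant.

significant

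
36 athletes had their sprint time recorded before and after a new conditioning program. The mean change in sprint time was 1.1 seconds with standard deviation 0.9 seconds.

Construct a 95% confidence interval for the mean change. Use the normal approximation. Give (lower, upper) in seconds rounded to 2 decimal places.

Paired design: SE = s_d/√n = 0.9/√36 = 0.1500.
z* = 1.960; margin of error = 1.960 × 0.1500 = 0.2940.
1.1 ± 0.2940 → (0.81, 1.39).

(0.81, 1.39)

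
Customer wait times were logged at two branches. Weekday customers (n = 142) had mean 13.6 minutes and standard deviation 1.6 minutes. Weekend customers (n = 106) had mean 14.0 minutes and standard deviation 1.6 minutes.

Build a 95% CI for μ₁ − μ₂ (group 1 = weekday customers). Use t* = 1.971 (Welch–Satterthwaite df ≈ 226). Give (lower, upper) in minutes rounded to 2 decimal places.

(-0.80, 0.00)

Per-group SEs: s₁/√n₁ = 1.6/√142 = 0.1343, s₂/√n₂ = 1.6/√106 = 0.1554.
Unpooled SE of the difference: √(0.01803649 + 0.02414916) = 0.2054.
Margin of error = t* · SE = 1.971 × 0.2054 = 0.4048.
x̄₁ − x̄₂ = 13.6 − 14.0 = -0.4000.
CI: -0.4000 ± 0.4048 = (-0.80, 0.00).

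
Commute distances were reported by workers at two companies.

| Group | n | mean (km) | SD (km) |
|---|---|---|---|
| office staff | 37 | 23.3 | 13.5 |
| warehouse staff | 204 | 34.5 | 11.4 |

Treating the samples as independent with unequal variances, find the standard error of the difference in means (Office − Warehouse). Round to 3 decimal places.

2.359

Standard errors of each mean: 13.5/√37 = 2.2194 and 11.4/√204 = 0.7982.
SE(x̄₁ − x̄₂) = √(2.2194² + 0.7982²) = 2.3586 for independent samples with unequal variances.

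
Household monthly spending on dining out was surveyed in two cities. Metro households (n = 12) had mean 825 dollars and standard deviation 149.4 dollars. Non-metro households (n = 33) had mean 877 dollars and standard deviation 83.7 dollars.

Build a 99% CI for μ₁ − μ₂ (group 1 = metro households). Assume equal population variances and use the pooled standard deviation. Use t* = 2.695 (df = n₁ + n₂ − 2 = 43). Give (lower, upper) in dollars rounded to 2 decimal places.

s_p = √[((n₁−1)s₁² + (n₂−1)s₂²)/(n₁+n₂−2)] = √[(11·149.4² + 32·83.7²)/43] = 104.5151.
SE = 104.5151·√(1/12 + 1/33) = 35.2320.
With t* = 2.695, margin = 2.695 × 35.2320 = 94.9502.
x̄₁ − x̄₂ = 825 − 877 = -52.0000; interval -52.0000 ± 94.9502 = (-146.95, 42.95).

(-146.95, 42.95)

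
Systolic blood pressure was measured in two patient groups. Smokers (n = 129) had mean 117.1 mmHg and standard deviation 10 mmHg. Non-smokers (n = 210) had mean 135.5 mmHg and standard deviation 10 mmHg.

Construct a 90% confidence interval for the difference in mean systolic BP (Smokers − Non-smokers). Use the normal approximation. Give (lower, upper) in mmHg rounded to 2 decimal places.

(-20.24, -16.56)

Per-group SEs: s₁/√n₁ = 10/√129 = 0.8805, s₂/√n₂ = 10/√210 = 0.6901.
Unpooled SE of the difference: √(0.77528025 + 0.47623801) = 1.1187.
Margin of error = z* · SE = 1.645 × 1.1187 = 1.8403.
x̄₁ − x̄₂ = 117.1 − 135.5 = -18.4000.
CI: -18.4000 ± 1.8403 = (-20.24, -16.56).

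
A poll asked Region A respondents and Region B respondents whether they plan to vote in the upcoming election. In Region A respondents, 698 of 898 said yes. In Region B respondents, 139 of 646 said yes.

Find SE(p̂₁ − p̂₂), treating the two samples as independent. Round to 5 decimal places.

p̂₁ = 698/898 = 0.7773 and p̂₂ = 139/646 = 0.2152.
SE₁ = √(p̂₁(1−p̂₁)/n₁) = √(0.7773·0.2227/898) = 0.01388; SE₂ = √(0.2152·0.7848/646) = 0.01617.
Independent samples: SE of the difference = √(SE₁² + SE₂²) = √(0.0001926544 + 0.0002614689) = 0.02131.

0.02131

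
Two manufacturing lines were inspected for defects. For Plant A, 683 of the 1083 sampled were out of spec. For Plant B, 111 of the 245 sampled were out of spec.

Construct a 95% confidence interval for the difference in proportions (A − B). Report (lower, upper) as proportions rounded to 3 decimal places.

(0.109, 0.246)

p̂₁ = 683/1083 = 0.6307 and p̂₂ = 111/245 = 0.4531.
SE₁ = √(p̂₁(1−p̂₁)/n₁) = √(0.6307·0.3693/1083) = 0.01467; SE₂ = √(0.4531·0.5469/245) = 0.03180.
Independent samples: SE of the difference = √(SE₁² + SE₂²) = √(0.0002152089 + 0.00101124) = 0.03502.
z* for 95% confidence is 1.960, so the margin of error is 1.960 × 0.03502 = 0.06864.
Point estimate p̂₁ − p̂₂ = 0.6307 − 0.4531 = 0.1776.
0.1776 ± 0.06864 → (0.109, 0.246).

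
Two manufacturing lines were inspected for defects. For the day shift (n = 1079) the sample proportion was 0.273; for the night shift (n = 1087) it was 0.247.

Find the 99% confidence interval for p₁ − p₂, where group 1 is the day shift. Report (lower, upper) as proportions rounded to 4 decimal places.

Each SE is √(p̂(1−p̂)/n): √(0.2730·0.7270/1079) = 0.01356 and √(0.2470·0.7530/1087) = 0.01308.
SE(p̂₁ − p̂₂) = √(SE₁² + SE₂²) = √(0.0001838736 + 0.0001710864) = 0.01884, since the two samples are independent.
At 99% confidence z* = 2.576; margin = 2.576 × 0.01884 = 0.04853.
The difference is 0.2730 − 0.2470 = 0.0260, so the interval is 0.0260 ± 0.04853 = (-0.0225, 0.0745).

(-0.0225, 0.0745)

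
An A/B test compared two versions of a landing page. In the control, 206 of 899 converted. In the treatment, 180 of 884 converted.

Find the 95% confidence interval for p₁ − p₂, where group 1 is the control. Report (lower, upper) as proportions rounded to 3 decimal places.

Sample proportions: 206/899 = 0.2291, 180/884 = 0.2036.
Each SE is √(p̂(1−p̂)/n): √(0.2291·0.7709/899) = 0.01402 and √(0.2036·0.7964/884) = 0.01354.
SE(p̂₁ − p̂₂) = √(SE₁² + SE₂²) = √(0.0001965604 + 0.0001833316) = 0.01949, since the two samples are independent.
At 95% confidence z* = 1.960; margin = 1.960 × 0.01949 = 0.03820.
The difference is 0.2291 − 0.2036 = 0.0255, so the interval is 0.0255 ± 0.03820 = (-0.013, 0.064).

(-0.013, 0.064)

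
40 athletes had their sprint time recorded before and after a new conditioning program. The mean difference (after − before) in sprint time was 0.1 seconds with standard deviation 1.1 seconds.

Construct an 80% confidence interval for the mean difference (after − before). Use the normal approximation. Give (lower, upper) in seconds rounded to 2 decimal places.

(-0.12, 0.32)

This is a matched-pairs design, so SE = s_d/√n = 1.1/√40 = 0.1739.
Margin = 1.282 × 0.1739 = 0.2229; the interval is 0.1 ± 0.2229 = (-0.12, 0.32).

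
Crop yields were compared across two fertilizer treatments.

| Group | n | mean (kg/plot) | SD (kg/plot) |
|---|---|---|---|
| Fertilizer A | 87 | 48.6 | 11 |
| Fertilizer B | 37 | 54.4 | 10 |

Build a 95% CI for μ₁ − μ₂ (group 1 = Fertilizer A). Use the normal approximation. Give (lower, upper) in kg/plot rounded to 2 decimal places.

(-9.77, -1.83)

Standard errors of each mean: 11/√87 = 1.1793 and 10/√37 = 1.6440.
SE(x̄₁ − x̄₂) = √(1.1793² + 1.6440²) = 2.0232 for independent samples with unequal variances.
With z* = 1.960, the margin is 1.960 × 2.0232 = 3.9655.
x̄₁ − x̄₂ = 48.6 − 54.4 = -5.8000; the interval is -5.8000 ± 3.9655 = (-9.77, -1.83).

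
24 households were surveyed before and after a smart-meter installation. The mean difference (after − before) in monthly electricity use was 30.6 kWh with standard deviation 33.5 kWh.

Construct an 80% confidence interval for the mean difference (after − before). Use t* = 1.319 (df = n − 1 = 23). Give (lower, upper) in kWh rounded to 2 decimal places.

(21.58, 39.62)

This is a matched-pairs design, so SE = s_d/√n = 33.5/√24 = 6.8382.
Margin = 1.319 × 6.8382 = 9.0196; the interval is 30.6 ± 9.0196 = (21.58, 39.62).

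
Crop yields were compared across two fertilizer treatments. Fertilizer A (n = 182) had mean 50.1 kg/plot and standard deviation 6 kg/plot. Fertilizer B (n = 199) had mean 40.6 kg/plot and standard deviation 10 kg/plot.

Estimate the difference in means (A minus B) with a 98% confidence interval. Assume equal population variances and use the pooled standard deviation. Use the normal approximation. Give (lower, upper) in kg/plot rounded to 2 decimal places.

(7.51, 11.49)

s_p = √[((n₁−1)s₁² + (n₂−1)s₂²)/(n₁+n₂−2)] = √[(181·6² + 198·10²)/379] = 8.3328.
SE = 8.3328·√(1/182 + 1/199) = 0.8547.
With z* = 2.326, margin = 2.326 × 0.8547 = 1.9880.
x̄₁ − x̄₂ = 50.1 − 40.6 = 9.5000; interval 9.5000 ± 1.9880 = (7.51, 11.49).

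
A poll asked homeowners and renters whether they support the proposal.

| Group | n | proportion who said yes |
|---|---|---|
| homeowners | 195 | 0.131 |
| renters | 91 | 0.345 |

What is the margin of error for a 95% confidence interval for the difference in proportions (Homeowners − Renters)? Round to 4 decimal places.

0.1085

SE₁ = √(p̂₁(1−p̂₁)/n₁) = √(0.1310·0.8690/195) = 0.02416; SE₂ = √(0.3450·0.6550/91) = 0.04983.
Independent samples: SE of the difference = √(SE₁² + SE₂²) = √(0.0005837056 + 0.0024830289) = 0.05538.
z* for 95% confidence is 1.960, so the margin of error is 1.960 × 0.05538 = 0.10854.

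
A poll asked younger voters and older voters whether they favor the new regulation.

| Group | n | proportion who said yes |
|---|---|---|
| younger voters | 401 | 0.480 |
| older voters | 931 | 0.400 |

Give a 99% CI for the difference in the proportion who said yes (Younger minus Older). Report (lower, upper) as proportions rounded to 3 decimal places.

(0.004, 0.156)

SE₁ = √(p̂₁(1−p̂₁)/n₁) = √(0.4800·0.5200/401) = 0.02495; SE₂ = √(0.4000·0.6000/931) = 0.01606.
Independent samples: SE of the difference = √(SE₁² + SE₂²) = √(0.0006225025 + 0.0002579236) = 0.02967.
z* for 99% confidence is 2.576, so the margin of error is 2.576 × 0.02967 = 0.07643.
Point estimate p̂₁ − p̂₂ = 0.4800 − 0.4000 = 0.0800.
0.0800 ± 0.07643 → (0.004, 0.156).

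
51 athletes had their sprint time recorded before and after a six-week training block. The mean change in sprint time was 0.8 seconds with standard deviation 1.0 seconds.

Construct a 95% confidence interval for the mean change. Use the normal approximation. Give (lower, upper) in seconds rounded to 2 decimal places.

Paired design: SE = s_d/√n = 1.0/√51 = 0.1400.
z* = 1.960; margin of error = 1.960 × 0.1400 = 0.2744.
0.8 ± 0.2744 → (0.53, 1.07).

(0.53, 1.07)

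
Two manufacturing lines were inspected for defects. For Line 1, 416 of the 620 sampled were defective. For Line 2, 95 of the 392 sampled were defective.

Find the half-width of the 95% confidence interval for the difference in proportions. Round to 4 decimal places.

0.0563

First, p̂₁ = 416/620 = 0.6710; p̂₂ = 95/392 = 0.2423.
The two standard errors are √(0.6710×0.3290/620) = 0.01887 and √(0.2423×0.7577/392) = 0.02164.
Because the samples are independent, SE_diff = √(0.01887² + 0.02164²) = 0.02871.
Using z* = 1.960 for 95%, ME = 1.960 × 0.02871 = 0.05627.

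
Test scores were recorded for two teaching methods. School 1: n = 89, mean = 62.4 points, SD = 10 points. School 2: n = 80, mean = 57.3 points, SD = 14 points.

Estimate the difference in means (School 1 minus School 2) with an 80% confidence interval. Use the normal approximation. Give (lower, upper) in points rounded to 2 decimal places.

(2.68, 7.52)

SE₁ = s₁/√n₁ = 10/√89 = 1.0600; SE₂ = 14/√80 = 1.5652.
Independent samples, unequal variances: SE_diff = √(SE₁² + SE₂²) = √(1.1236 + 2.44985104) = 1.8904.
z* = 1.282, so margin of error = 1.282 × 1.8904 = 2.4235.
Difference in means = 62.4 − 57.3 = 5.1000.
5.1000 ± 2.4235 → (2.68, 7.52).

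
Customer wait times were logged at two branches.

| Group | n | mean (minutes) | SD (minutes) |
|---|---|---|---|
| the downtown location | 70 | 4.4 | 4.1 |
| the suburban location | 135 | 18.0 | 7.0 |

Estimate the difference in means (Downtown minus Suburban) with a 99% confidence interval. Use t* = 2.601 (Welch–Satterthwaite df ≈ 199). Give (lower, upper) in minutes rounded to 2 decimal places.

Per-group SEs: s₁/√n₁ = 4.1/√70 = 0.4900, s₂/√n₂ = 7.0/√135 = 0.6025.
Unpooled SE of the difference: √(0.2401 + 0.36300625) = 0.7766.
Margin of error = t* · SE = 2.601 × 0.7766 = 2.0199.
x̄₁ − x̄₂ = 4.4 − 18.0 = -13.6000.
CI: -13.6000 ± 2.0199 = (-15.62, -11.58).

(-15.62, -11.58)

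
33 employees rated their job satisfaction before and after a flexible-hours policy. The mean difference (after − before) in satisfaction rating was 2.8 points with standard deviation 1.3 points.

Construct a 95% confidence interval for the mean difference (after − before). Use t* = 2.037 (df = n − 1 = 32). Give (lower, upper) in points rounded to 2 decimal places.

(2.34, 3.26)

This is a matched-pairs design, so SE = s_d/√n = 1.3/√33 = 0.2263.
Margin = 2.037 × 0.2263 = 0.4610; the interval is 2.8 ± 0.4610 = (2.34, 3.26).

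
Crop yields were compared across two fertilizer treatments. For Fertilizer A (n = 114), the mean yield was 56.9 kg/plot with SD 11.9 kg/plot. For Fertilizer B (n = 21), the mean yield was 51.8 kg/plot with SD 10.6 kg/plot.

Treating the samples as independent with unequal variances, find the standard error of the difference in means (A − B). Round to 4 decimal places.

SE₁ = s₁/√n₁ = 11.9/√114 = 1.1145; SE₂ = 10.6/√21 = 2.3131.
Independent samples, unequal variances: SE_diff = √(SE₁² + SE₂²) = √(1.24211025 + 5.35043161) = 2.5676.

2.5676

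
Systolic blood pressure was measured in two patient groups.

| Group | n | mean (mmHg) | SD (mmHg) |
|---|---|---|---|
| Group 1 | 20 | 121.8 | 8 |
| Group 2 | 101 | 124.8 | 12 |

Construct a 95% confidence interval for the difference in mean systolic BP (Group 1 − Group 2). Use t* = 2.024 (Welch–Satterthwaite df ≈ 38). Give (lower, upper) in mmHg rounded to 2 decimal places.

SE₁ = s₁/√n₁ = 8/√20 = 1.7889; SE₂ = 12/√101 = 1.1940.
Independent samples, unequal variances: SE_diff = √(SE₁² + SE₂²) = √(3.20016321 + 1.425636) = 2.1508.
t* = 2.024, so margin of error = 2.024 × 2.1508 = 4.3532.
Difference in means = 121.8 − 124.8 = -3.0000.
-3.0000 ± 4.3532 → (-7.35, 1.35).

(-7.35, 1.35)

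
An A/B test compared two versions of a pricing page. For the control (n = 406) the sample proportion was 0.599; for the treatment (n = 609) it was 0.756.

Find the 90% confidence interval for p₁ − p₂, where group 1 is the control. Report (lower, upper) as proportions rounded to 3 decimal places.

(-0.206, -0.108)

The two standard errors are √(0.5990×0.4010/406) = 0.02432 and √(0.7560×0.2440/609) = 0.01740.
Because the samples are independent, SE_diff = √(0.02432² + 0.01740²) = 0.02990.
Using z* = 1.645 for 90%, ME = 1.645 × 0.02990 = 0.04919.
p̂₁ − p̂₂ = -0.1570; interval -0.1570 ± 0.04919 gives (-0.206, -0.108).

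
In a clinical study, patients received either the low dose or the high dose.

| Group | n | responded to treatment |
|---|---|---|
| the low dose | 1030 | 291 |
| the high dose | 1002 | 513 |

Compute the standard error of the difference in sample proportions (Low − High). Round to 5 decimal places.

0.02112

p̂₁ = 291/1030 = 0.2825 and p̂₂ = 513/1002 = 0.5120.
SE₁ = √(p̂₁(1−p̂₁)/n₁) = √(0.2825·0.7175/1030) = 0.01403; SE₂ = √(0.5120·0.4880/1002) = 0.01579.
Independent samples: SE of the difference = √(SE₁² + SE₂²) = √(0.0001968409 + 0.0002493241) = 0.02112.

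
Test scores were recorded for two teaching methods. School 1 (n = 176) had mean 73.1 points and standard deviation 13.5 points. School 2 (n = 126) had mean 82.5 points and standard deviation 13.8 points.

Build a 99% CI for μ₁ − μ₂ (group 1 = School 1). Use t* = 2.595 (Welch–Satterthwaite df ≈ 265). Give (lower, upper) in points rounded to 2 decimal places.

(-13.54, -5.26)

SE₁ = s₁/√n₁ = 13.5/√176 = 1.0176; SE₂ = 13.8/√126 = 1.2294.
Independent samples, unequal variances: SE_diff = √(SE₁² + SE₂²) = √(1.03550976 + 1.51142436) = 1.5959.
t* = 2.595, so margin of error = 2.595 × 1.5959 = 4.1414.
Difference in means = 73.1 − 82.5 = -9.4000.
-9.4000 ± 4.1414 → (-13.54, -5.26).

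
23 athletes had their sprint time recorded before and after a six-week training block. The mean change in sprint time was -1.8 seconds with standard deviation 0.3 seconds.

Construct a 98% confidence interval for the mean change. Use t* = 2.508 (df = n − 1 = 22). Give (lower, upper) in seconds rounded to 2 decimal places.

This is a matched-pairs design, so SE = s_d/√n = 0.3/√23 = 0.0626.
Margin = 2.508 × 0.0626 = 0.1570; the interval is -1.8 ± 0.1570 = (-1.96, -1.64).

(-1.96, -1.64)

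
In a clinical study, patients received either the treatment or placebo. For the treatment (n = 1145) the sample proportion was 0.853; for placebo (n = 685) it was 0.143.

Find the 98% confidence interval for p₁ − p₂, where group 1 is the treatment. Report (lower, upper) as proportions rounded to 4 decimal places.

Each SE is √(p̂(1−p̂)/n): √(0.8530·0.1470/1145) = 0.01046 and √(0.1430·0.8570/685) = 0.01338.
SE(p̂₁ − p̂₂) = √(SE₁² + SE₂²) = √(0.0001094116 + 0.0001790244) = 0.01698, since the two samples are independent.
At 98% confidence z* = 2.326; margin = 2.326 × 0.01698 = 0.03950.
The difference is 0.8530 − 0.1430 = 0.7100, so the interval is 0.7100 ± 0.03950 = (0.6705, 0.7495).

(0.6705, 0.7495)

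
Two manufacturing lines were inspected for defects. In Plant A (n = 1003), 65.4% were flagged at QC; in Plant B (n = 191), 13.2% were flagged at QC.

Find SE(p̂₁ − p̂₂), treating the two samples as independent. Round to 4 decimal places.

Each SE is √(p̂(1−p̂)/n): √(0.6540·0.3460/1003) = 0.01502 and √(0.1320·0.8680/191) = 0.02449.
SE(p̂₁ − p̂₂) = √(SE₁² + SE₂²) = √(0.0002256004 + 0.0005997601) = 0.02873, since the two samples are independent.

0.0287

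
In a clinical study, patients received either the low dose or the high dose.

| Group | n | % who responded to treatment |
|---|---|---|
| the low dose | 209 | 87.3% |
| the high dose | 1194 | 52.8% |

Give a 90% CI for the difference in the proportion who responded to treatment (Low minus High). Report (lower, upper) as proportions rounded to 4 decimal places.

SE₁ = √(p̂₁(1−p̂₁)/n₁) = √(0.8730·0.1270/209) = 0.02303; SE₂ = √(0.5280·0.4720/1194) = 0.01445.
Independent samples: SE of the difference = √(SE₁² + SE₂²) = √(0.0005303809 + 0.0002088025) = 0.02719.
z* for 90% confidence is 1.645, so the margin of error is 1.645 × 0.02719 = 0.04473.
Point estimate p̂₁ − p̂₂ = 0.8730 − 0.5280 = 0.3450.
0.3450 ± 0.04473 → (0.3003, 0.3897).

(0.3003, 0.3897)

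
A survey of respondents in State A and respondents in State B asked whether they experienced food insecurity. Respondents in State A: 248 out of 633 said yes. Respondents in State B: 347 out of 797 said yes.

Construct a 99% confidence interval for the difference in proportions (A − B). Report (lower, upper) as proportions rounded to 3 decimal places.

p̂₁ = 248/633 = 0.3918 and p̂₂ = 347/797 = 0.4354.
SE₁ = √(p̂₁(1−p̂₁)/n₁) = √(0.3918·0.6082/633) = 0.01940; SE₂ = √(0.4354·0.5646/797) = 0.01756.
Independent samples: SE of the difference = √(SE₁² + SE₂²) = √(0.00037636 + 0.0003083536) = 0.02617.
z* for 99% confidence is 2.576, so the margin of error is 2.576 × 0.02617 = 0.06741.
Point estimate p̂₁ − p̂₂ = 0.3918 − 0.4354 = -0.0436.
-0.0436 ± 0.06741 → (-0.111, 0.024).

(-0.111, 0.024)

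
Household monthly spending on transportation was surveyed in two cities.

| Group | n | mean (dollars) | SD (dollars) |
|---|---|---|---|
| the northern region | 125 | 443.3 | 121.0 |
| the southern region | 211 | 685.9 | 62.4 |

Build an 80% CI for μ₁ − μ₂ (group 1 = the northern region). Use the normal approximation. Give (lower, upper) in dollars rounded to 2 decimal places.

(-257.53, -227.67)

Standard errors of each mean: 121.0/√125 = 10.8226 and 62.4/√211 = 4.2958.
SE(x̄₁ − x̄₂) = √(10.8226² + 4.2958²) = 11.6440 for independent samples with unequal variances.
With z* = 1.282, the margin is 1.282 × 11.6440 = 14.9276.
x̄₁ − x̄₂ = 443.3 − 685.9 = -242.6000; the interval is -242.6000 ± 14.9276 = (-257.53, -227.67).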